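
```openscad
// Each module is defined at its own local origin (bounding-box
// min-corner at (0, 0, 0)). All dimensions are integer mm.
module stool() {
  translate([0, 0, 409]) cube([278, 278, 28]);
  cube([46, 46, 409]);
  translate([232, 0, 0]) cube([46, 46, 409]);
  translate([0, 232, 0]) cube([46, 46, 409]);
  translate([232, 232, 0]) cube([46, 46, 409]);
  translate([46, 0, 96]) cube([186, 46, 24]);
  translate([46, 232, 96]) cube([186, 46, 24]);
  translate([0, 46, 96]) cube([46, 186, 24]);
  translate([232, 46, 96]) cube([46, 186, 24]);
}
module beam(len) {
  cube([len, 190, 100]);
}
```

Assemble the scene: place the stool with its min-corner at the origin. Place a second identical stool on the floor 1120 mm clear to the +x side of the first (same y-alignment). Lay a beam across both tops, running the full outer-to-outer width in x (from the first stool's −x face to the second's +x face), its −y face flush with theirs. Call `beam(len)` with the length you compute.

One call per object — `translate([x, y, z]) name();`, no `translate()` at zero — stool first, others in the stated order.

stool();
translate([1398, 0, 0]) stool();
translate([0, 0, 437]) beam(1676);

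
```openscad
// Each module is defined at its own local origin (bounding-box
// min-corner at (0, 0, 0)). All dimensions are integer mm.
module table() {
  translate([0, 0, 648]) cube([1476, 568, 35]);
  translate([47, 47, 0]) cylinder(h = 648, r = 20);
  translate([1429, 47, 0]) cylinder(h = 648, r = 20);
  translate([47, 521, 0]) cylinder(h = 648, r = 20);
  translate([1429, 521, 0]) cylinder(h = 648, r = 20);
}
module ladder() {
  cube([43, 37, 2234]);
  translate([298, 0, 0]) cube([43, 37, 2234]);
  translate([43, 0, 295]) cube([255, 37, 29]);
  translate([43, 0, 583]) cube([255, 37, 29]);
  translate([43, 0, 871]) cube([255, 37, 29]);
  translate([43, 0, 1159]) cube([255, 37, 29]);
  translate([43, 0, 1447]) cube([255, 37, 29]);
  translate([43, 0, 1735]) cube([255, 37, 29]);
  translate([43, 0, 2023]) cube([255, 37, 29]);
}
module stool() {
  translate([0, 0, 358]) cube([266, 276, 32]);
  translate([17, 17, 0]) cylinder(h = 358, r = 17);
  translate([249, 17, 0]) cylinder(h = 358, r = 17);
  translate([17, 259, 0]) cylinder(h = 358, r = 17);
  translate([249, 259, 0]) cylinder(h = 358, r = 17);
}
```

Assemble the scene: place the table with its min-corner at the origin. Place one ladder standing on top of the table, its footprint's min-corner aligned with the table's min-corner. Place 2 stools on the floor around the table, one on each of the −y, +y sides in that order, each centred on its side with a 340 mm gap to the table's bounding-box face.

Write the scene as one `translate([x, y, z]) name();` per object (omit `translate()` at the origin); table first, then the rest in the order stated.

table();
translate([0, 0, 683]) ladder();
translate([605, -616, 0]) stool();
translate([605, 908, 0]) stool();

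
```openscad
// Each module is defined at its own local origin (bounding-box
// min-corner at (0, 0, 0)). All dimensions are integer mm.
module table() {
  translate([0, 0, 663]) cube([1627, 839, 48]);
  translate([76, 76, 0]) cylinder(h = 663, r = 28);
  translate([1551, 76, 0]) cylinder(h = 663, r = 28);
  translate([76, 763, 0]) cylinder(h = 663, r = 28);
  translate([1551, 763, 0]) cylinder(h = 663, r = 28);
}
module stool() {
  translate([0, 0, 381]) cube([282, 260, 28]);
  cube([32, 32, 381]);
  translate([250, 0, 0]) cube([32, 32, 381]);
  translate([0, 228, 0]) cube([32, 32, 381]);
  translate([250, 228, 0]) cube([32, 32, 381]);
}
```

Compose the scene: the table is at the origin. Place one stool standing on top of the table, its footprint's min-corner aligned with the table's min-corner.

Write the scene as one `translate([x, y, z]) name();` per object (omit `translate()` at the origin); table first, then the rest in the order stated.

table();
translate([0, 0, 711]) stool();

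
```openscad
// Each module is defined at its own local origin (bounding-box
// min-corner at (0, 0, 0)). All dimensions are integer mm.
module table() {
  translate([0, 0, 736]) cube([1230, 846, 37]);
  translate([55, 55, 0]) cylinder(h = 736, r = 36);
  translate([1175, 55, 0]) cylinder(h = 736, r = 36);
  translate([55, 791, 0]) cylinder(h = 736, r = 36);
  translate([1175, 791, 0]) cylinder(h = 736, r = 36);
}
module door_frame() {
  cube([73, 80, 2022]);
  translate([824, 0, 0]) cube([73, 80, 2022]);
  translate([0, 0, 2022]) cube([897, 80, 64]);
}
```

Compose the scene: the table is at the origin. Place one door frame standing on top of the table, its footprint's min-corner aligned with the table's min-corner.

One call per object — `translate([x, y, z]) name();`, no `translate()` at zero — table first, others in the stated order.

table();
translate([0, 0, 773]) door_frame();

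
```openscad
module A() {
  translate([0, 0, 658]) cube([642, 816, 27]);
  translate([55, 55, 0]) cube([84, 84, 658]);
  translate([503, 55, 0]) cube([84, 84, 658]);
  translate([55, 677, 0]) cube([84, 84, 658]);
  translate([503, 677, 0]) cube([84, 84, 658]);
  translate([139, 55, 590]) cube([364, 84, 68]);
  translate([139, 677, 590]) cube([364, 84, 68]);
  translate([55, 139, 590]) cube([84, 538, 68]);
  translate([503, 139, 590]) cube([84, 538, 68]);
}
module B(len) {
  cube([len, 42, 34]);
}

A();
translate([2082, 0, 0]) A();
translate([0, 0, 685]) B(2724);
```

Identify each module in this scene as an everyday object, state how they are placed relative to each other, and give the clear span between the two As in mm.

A is a table. B is a beam. A beam spans the tops of two tables. The clear span between the two tables is 1440 mm.

Second table starts at x = 2082; first ends at x = 642; clear span = 2082 − 642 = 1440 mm.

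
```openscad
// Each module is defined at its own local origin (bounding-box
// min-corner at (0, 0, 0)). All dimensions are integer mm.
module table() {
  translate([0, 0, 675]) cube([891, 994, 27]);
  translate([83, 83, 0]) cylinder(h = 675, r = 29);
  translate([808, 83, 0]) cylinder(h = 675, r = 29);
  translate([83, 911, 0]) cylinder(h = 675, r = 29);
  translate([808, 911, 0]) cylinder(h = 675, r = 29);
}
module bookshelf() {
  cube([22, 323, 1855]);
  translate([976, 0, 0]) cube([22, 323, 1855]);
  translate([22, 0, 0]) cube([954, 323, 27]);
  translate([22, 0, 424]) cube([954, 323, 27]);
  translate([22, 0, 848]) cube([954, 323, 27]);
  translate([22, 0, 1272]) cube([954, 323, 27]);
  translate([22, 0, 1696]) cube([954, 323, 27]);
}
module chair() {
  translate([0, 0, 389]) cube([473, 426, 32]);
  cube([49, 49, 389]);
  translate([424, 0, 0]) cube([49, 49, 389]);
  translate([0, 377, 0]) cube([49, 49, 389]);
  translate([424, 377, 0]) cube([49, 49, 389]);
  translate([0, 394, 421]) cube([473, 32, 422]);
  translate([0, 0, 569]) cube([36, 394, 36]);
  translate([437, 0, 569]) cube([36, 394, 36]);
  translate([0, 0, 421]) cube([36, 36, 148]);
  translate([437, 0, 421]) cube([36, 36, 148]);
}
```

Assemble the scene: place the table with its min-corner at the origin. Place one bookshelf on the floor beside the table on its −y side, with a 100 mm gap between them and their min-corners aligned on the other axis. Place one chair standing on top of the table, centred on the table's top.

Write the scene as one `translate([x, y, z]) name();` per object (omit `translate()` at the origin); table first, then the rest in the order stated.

table();
translate([0, -423, 0]) bookshelf();
translate([209, 284, 702]) chair();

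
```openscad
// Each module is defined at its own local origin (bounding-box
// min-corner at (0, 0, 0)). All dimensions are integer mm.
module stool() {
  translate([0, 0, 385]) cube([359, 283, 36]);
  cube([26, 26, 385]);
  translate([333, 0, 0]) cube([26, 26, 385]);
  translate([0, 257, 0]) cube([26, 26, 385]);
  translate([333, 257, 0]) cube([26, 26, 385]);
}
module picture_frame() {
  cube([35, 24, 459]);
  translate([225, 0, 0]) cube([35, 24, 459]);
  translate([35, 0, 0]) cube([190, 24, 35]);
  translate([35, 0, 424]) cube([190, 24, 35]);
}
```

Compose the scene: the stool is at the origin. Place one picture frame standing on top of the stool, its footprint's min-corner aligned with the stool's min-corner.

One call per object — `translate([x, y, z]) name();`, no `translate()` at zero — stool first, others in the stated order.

stool();
translate([0, 0, 421]) picture_frame();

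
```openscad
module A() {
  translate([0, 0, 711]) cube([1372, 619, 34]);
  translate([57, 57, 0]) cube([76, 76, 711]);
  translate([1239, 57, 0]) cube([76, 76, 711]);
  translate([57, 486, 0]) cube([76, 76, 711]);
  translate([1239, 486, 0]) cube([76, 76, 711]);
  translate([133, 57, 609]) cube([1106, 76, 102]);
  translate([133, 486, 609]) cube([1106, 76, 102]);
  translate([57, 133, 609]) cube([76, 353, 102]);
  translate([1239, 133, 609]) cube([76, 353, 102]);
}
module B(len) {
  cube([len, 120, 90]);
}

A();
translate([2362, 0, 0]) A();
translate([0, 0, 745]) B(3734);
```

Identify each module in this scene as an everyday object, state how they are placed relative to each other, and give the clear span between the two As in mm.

Second table starts at x = 2362; first ends at x = 1372; clear span = 2362 − 1372 = 990 mm.

A is a table. B is a beam. A beam spans the tops of two tables. The clear span between the two tables is 990 mm.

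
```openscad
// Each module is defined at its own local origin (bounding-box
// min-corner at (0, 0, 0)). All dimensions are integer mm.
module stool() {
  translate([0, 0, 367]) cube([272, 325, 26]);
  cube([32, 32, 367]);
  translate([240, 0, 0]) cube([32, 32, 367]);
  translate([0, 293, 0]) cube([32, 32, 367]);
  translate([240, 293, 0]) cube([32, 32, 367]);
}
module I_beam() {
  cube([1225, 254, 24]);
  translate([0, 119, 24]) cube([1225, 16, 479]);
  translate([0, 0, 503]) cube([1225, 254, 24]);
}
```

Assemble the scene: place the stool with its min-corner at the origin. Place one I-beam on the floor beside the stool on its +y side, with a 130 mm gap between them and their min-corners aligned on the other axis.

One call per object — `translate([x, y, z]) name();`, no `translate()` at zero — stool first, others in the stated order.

stool();
translate([0, 455, 0]) I_beam();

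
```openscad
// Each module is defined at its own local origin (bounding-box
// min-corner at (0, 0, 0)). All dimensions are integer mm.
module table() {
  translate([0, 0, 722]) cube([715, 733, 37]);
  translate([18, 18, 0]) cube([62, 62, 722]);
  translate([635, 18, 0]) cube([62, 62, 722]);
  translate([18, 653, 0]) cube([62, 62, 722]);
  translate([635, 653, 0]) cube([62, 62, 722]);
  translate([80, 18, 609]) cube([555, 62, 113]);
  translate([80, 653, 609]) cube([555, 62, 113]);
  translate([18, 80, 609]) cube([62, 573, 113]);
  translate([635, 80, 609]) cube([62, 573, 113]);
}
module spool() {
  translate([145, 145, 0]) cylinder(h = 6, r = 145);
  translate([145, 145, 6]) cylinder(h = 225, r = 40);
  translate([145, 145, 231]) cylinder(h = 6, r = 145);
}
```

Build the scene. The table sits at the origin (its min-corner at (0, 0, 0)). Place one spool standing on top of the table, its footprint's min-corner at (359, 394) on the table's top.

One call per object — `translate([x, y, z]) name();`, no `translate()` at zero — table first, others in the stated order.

table();
translate([359, 394, 759]) spool();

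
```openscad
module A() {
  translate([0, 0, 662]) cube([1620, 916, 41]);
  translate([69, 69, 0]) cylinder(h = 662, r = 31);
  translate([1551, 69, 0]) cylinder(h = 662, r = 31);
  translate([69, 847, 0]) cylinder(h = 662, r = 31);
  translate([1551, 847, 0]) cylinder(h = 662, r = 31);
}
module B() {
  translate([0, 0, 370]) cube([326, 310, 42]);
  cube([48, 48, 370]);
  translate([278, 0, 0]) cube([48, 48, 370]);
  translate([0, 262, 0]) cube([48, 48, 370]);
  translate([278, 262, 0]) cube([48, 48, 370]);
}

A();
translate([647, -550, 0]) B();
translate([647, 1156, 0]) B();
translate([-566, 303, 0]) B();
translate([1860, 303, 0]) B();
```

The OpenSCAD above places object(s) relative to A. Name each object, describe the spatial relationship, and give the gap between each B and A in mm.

Each stool's nearest face is 240 mm from the table's bounding box.

A is a table. B is a stool. Four stools sit around the table at the −y, +y, −x, +x sides. The gap between each stool and the table is 240 mm.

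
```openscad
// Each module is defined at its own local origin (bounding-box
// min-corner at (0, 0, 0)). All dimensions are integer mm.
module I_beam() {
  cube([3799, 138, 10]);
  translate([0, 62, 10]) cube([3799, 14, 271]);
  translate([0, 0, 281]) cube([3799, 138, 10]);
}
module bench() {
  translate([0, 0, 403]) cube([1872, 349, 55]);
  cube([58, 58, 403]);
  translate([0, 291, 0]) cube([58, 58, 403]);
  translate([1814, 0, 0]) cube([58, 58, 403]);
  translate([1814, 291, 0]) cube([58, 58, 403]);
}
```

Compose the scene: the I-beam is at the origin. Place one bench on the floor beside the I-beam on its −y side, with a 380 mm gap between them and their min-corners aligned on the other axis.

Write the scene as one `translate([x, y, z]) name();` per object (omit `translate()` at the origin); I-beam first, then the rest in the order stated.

I_beam();
translate([0, -729, 0]) bench();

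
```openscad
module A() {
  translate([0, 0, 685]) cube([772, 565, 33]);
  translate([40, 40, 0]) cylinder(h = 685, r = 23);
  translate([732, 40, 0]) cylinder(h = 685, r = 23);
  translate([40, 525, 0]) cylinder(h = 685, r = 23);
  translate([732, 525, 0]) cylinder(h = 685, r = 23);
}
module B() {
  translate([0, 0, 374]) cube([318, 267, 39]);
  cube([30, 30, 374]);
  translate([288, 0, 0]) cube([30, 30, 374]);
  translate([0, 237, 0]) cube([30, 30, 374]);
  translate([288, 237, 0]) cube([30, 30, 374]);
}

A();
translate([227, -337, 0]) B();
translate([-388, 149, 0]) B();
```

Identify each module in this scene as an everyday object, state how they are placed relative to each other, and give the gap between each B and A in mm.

Each stool's nearest face is 70 mm from the table's bounding box.

A is a table. B is a stool. Two stools sit around the table at the −y, −x sides. The gap between each stool and the table is 70 mm.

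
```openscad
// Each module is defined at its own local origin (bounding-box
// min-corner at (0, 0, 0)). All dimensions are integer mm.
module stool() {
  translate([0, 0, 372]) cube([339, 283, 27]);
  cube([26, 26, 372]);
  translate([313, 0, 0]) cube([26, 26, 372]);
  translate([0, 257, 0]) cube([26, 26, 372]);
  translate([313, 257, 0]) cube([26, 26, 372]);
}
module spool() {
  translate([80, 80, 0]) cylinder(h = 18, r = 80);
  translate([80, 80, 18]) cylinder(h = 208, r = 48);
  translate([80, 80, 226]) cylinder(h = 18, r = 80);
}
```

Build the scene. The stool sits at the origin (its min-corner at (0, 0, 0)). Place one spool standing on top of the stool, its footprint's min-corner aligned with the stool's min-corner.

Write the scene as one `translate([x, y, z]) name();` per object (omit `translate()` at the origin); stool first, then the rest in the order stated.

stool();
translate([0, 0, 399]) spool();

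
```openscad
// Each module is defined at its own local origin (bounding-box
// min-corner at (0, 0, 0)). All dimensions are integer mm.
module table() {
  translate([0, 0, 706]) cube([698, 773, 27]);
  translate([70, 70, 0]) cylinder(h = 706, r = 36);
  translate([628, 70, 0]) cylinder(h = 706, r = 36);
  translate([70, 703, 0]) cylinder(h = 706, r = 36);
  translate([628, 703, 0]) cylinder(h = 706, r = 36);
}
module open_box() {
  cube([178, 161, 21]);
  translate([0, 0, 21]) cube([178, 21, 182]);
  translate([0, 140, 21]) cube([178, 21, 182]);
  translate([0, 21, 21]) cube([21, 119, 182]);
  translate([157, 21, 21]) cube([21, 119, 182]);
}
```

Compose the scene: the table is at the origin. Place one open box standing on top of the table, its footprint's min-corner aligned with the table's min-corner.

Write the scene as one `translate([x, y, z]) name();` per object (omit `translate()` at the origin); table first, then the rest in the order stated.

table();
translate([0, 0, 733]) open_box();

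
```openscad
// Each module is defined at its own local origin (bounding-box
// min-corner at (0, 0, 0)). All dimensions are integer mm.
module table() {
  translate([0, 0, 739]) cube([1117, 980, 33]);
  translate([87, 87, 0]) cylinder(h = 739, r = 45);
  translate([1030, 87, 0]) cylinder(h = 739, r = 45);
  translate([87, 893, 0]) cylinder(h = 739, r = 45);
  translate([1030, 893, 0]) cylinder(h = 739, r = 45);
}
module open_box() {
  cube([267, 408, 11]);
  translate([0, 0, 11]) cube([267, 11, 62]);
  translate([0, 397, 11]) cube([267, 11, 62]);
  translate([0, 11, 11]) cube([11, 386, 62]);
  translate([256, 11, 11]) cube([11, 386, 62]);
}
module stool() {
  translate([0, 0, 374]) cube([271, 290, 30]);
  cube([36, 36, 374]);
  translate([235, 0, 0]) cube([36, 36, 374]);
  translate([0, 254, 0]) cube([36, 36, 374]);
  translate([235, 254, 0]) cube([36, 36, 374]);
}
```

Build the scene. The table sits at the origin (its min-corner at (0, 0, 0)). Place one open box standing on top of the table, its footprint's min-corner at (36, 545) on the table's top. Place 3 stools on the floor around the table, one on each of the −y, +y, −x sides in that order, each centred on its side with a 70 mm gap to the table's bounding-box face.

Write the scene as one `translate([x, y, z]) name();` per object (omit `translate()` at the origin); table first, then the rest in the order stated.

table();
translate([36, 545, 772]) open_box();
translate([423, -360, 0]) stool();
translate([423, 1050, 0]) stool();
translate([-341, 345, 0]) stool();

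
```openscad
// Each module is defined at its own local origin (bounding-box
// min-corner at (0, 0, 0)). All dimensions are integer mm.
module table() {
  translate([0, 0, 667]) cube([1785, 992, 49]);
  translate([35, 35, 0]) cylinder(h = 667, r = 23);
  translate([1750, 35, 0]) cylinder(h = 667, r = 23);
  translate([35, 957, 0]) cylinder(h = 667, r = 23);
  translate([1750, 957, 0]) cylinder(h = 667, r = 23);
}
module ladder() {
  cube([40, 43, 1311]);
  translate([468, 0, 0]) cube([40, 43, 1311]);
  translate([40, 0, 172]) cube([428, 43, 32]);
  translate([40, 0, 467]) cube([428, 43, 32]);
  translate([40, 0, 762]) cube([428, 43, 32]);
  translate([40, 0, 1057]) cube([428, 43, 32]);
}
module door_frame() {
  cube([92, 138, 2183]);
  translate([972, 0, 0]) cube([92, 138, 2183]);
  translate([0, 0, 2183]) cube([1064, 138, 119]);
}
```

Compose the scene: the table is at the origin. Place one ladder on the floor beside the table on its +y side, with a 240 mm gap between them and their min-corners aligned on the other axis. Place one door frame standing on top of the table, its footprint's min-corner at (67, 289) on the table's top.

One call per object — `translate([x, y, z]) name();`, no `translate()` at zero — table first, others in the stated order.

table();
translate([0, 1232, 0]) ladder();
translate([67, 289, 716]) door_frame();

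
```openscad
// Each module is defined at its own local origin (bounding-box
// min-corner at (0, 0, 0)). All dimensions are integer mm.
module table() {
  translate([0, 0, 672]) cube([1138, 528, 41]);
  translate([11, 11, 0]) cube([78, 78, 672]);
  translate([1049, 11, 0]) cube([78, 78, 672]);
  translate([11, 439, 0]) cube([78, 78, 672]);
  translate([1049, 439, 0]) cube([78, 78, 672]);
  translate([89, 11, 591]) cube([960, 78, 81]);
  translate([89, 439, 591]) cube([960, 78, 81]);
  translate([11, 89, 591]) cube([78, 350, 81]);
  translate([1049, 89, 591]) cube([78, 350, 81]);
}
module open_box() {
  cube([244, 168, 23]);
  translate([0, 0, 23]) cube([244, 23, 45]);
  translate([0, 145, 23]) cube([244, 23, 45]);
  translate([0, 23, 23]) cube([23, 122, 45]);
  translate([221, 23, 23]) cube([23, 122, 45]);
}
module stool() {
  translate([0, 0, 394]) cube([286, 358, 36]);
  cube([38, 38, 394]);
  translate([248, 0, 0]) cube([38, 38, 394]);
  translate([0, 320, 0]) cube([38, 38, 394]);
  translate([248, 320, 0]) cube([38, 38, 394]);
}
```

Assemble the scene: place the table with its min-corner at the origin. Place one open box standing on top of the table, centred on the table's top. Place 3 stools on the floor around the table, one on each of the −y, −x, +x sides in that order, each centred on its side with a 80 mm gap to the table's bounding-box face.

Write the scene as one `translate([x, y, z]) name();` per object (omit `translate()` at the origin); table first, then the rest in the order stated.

table();
translate([447, 180, 713]) open_box();
translate([426, -438, 0]) stool();
translate([-366, 85, 0]) stool();
translate([1218, 85, 0]) stool();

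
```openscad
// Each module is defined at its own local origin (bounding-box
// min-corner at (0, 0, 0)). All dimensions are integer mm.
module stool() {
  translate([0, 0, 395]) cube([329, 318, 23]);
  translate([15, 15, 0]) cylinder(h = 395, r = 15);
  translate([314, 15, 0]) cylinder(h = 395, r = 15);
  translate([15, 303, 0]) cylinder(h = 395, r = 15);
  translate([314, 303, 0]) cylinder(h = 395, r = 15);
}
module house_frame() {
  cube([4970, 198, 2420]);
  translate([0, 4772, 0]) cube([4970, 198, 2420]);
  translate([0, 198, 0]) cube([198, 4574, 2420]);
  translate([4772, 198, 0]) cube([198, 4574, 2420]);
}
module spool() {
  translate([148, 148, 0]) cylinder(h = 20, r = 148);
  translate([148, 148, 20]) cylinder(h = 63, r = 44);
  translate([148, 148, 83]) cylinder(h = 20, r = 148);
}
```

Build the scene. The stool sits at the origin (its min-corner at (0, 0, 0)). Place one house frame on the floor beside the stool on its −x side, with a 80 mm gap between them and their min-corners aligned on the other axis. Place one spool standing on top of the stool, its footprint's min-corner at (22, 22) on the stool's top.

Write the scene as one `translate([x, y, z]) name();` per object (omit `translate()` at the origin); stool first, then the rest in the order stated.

stool();
translate([-5050, 0, 0]) house_frame();
translate([22, 22, 418]) spool();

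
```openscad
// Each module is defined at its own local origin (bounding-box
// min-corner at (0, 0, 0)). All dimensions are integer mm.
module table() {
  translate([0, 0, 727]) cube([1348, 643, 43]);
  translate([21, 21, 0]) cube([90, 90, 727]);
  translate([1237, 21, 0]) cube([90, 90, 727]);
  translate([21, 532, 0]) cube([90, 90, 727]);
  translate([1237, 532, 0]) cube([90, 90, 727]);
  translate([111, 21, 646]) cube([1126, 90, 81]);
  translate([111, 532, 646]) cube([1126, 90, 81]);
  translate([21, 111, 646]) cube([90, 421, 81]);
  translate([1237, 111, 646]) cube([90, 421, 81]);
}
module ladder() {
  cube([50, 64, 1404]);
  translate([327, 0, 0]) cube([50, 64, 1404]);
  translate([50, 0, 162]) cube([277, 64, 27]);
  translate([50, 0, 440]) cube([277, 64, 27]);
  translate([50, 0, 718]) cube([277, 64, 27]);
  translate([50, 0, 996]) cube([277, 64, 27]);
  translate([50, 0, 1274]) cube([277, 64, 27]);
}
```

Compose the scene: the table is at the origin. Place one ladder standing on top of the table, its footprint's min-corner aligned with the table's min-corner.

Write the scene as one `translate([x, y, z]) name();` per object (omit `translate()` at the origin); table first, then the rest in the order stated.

table();
translate([0, 0, 770]) ladder();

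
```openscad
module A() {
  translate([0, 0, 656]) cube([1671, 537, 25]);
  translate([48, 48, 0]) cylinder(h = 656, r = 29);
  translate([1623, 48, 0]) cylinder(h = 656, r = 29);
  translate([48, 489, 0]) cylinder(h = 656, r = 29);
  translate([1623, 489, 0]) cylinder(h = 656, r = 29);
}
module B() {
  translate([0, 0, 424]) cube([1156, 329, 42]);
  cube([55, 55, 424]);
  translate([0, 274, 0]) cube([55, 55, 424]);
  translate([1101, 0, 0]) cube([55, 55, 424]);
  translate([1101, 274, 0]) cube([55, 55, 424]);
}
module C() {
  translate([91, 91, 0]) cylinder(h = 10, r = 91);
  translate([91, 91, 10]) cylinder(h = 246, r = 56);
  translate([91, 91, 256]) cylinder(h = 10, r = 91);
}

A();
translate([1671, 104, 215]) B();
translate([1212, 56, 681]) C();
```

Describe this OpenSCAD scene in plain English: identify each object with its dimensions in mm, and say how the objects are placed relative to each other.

A is a rectangular dining table. The top is 1671×537×25 mm with its upper surface at z = 681 mm. It stands on four round legs of 58 mm diameter, each leg's bounding box inset 19 mm from the nearest pair of top edges, running from the floor to the underside of the top.

B is a bench: a 1156×329 mm seat slab, 42 mm thick, top at z = 466 mm, on four 55×55 mm square legs flush with the seat corners and standing on z = 0.

C is a spool: two coaxial disc flanges of radius 91 mm and thickness 10 mm, joined by a core cylinder of radius 56 mm and height 246 mm. The lower flange rests on z = 0 and the three cylinders share a vertical axis.

The bench is beside the table with their tops flush at z = 681. The spool is on top of the table.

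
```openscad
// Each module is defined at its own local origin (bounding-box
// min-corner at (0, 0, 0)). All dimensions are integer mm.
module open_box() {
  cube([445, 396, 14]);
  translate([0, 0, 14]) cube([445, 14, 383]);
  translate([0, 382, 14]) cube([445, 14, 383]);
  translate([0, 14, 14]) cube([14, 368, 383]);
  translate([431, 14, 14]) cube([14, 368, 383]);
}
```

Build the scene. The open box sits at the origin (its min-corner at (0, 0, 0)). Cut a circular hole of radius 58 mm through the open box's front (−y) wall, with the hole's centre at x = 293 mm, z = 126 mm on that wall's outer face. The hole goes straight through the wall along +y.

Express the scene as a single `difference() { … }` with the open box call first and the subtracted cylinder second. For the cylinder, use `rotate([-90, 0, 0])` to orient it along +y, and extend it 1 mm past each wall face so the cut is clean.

difference() {
  open_box();
  translate([293, -1, 126]) rotate([-90, 0, 0]) cylinder(h = 16, r = 58);
}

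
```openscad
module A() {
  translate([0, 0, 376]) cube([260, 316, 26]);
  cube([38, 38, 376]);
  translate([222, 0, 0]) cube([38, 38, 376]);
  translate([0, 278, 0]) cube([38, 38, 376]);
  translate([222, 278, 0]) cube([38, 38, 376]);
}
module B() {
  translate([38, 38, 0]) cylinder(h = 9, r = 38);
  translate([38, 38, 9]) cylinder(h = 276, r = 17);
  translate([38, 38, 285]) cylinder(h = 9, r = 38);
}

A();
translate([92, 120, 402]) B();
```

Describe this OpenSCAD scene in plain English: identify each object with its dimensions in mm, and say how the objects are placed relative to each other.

A is a four-legged stool. The seat is a 260×316×26 mm slab whose top surface is at z = 402 mm; four square legs, each 38×38 mm in cross-section, run from the floor (z = 0) to the underside of the seat, each flush with a corner of the seat.

B is a spool: two coaxial disc flanges of radius 38 mm and thickness 9 mm, joined by a core cylinder of radius 17 mm and height 276 mm. The lower flange rests on z = 0 and the three cylinders share a vertical axis.

The spool is on top of the stool, centred.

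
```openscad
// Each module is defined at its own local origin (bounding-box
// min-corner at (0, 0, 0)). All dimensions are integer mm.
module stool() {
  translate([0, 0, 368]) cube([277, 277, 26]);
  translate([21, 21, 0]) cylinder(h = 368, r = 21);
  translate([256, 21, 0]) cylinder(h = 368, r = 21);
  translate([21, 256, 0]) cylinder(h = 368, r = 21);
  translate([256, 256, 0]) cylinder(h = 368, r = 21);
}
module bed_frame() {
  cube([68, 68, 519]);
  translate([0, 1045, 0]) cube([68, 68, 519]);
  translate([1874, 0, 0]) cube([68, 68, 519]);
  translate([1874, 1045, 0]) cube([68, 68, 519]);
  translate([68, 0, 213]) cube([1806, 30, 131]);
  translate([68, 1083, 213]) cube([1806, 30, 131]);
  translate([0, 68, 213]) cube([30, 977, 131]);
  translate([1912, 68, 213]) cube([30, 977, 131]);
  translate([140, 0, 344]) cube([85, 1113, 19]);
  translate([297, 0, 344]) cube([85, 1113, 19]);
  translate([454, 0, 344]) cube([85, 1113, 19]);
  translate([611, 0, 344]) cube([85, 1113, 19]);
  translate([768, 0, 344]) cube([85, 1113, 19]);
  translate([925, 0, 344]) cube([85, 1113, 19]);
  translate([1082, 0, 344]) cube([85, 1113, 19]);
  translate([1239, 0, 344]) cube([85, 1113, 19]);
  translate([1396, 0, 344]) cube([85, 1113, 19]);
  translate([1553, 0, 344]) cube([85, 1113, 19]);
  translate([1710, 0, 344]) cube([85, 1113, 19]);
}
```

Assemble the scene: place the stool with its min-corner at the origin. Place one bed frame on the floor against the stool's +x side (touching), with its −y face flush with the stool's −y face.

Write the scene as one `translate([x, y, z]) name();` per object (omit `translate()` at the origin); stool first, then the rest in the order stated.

stool();
translate([277, 0, 0]) bed_frame();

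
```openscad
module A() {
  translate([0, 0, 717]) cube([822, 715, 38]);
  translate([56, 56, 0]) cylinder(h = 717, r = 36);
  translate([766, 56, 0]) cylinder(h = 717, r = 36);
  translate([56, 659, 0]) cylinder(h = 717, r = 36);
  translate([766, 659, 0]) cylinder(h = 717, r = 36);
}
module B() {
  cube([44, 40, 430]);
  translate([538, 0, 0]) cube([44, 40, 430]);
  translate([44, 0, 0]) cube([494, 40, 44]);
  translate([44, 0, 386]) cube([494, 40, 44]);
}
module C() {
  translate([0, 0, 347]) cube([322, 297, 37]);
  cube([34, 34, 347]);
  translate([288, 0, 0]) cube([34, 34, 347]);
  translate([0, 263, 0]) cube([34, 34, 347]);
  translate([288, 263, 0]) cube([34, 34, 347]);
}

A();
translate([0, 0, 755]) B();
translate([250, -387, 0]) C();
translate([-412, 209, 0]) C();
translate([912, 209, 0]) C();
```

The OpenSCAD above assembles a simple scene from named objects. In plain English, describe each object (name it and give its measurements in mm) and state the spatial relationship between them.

A is a table: top 822 mm (x) × 715 mm (y), 38 mm thick, upper face at z = 755 mm, on four round legs of 72 mm diameter, each leg's bounding box inset 20 mm from the nearest pair of top edges, running from z = 0 to the bottom of the top.

B is a picture frame with a 494×342 mm rectangular opening (x by z) and a uniform 44 mm border on every side. Frame depth is 40 mm along y. It is built from two vertical stiles running the full outside height and two horizontal rails spanning the gap between the stiles.

C is a simple wooden stool: a rectangular seat 322 mm (x) by 297 mm (y), 37 mm thick, top face at z = 384 mm, on four square legs, each 34×34 mm in cross-section. The legs rest on z = 0, each flush with a corner of the seat.

The picture frame is on top of the table. Three stools sit around the table at the −y, −x, +x sides.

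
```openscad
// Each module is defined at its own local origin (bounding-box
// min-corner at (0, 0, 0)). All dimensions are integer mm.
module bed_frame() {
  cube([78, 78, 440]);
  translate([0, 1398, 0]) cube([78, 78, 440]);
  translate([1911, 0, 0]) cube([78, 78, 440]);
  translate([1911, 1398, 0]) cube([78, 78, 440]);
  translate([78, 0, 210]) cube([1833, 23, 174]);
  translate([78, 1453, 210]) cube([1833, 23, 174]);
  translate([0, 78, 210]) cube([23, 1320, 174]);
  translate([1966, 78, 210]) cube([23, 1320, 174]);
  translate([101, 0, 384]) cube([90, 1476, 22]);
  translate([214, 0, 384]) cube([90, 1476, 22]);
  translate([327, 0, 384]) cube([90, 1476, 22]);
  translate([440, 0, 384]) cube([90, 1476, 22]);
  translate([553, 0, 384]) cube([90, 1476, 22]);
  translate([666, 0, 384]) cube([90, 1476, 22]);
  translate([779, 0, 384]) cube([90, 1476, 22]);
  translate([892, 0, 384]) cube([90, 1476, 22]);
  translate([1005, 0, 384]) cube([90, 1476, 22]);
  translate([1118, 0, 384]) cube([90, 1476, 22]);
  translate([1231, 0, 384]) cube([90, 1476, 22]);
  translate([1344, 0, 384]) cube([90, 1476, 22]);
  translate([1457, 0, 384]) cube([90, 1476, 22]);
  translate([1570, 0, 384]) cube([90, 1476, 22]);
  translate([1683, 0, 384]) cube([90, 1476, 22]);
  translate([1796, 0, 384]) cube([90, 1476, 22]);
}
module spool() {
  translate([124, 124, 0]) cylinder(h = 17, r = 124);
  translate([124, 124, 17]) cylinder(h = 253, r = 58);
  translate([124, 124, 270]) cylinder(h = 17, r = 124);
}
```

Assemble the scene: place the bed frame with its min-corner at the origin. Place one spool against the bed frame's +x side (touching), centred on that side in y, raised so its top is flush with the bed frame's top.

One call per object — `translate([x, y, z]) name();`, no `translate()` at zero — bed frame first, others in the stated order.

bed_frame();
translate([1989, 614, 153]) spool();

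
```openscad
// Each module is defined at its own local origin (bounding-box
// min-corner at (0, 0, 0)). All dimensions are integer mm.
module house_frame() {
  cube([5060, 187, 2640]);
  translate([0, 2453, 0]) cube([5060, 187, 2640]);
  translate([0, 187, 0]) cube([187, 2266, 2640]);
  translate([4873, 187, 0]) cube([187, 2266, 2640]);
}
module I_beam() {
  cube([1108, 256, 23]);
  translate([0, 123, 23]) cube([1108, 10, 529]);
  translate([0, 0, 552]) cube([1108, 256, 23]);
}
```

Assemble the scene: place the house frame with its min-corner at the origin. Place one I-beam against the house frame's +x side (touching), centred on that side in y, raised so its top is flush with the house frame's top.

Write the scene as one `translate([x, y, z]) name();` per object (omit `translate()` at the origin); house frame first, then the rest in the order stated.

house_frame();
translate([5060, 1192, 2065]) I_beam();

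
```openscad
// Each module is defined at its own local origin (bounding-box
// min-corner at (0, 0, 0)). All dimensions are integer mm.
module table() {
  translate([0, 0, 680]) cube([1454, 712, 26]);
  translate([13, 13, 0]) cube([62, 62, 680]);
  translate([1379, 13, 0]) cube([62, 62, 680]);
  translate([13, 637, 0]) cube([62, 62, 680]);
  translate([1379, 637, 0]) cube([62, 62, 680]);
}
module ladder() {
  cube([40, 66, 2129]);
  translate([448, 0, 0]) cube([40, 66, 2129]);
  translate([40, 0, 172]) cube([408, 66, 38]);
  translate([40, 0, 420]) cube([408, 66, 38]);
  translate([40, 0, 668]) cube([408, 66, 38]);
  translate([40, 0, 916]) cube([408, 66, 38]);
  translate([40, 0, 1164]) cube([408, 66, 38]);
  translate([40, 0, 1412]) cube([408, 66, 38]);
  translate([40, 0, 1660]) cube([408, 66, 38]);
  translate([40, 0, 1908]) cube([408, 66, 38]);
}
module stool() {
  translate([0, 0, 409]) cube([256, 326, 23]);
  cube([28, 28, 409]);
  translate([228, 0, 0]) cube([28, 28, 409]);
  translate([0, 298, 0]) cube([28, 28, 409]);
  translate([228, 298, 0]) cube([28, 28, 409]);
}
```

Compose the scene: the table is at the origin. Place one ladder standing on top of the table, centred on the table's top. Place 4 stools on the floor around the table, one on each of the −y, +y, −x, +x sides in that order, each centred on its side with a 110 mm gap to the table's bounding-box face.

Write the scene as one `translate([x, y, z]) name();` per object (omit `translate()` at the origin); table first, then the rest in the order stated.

table();
translate([483, 323, 706]) ladder();
translate([599, -436, 0]) stool();
translate([599, 822, 0]) stool();
translate([-366, 193, 0]) stool();
translate([1564, 193, 0]) stool();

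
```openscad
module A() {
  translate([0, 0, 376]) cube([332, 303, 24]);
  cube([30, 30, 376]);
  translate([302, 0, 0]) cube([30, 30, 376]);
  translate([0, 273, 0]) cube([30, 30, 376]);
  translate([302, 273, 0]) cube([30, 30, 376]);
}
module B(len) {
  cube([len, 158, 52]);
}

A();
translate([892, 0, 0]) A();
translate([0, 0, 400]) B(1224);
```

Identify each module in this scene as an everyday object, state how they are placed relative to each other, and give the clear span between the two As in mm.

A is a stool. B is a beam. A beam spans the tops of two stools. The clear span between the two stools is 560 mm.

Second stool starts at x = 892; first ends at x = 332; clear span = 892 − 332 = 560 mm.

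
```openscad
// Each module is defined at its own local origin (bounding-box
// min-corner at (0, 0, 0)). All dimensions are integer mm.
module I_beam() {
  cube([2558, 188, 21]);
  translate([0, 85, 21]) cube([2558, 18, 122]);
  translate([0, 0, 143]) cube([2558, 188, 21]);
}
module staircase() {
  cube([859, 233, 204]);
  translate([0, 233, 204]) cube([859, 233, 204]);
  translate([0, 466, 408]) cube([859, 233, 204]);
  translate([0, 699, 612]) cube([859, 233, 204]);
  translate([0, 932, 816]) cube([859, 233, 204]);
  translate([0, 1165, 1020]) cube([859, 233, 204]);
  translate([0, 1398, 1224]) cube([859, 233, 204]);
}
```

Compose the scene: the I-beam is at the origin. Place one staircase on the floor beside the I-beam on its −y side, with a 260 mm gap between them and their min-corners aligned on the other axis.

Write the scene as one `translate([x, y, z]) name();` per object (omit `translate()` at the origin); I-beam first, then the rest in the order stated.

I_beam();
translate([0, -1891, 0]) staircase();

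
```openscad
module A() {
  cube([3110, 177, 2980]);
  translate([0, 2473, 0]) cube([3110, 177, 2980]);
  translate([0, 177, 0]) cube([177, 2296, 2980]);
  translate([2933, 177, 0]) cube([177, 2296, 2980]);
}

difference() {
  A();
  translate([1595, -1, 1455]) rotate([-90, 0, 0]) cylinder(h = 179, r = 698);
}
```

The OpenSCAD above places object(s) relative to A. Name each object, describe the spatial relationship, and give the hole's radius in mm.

The subtracted cylinder has r = 698 mm.

A is a house frame. The house frame has a circular hole through its front wall. The hole's radius is 698 mm.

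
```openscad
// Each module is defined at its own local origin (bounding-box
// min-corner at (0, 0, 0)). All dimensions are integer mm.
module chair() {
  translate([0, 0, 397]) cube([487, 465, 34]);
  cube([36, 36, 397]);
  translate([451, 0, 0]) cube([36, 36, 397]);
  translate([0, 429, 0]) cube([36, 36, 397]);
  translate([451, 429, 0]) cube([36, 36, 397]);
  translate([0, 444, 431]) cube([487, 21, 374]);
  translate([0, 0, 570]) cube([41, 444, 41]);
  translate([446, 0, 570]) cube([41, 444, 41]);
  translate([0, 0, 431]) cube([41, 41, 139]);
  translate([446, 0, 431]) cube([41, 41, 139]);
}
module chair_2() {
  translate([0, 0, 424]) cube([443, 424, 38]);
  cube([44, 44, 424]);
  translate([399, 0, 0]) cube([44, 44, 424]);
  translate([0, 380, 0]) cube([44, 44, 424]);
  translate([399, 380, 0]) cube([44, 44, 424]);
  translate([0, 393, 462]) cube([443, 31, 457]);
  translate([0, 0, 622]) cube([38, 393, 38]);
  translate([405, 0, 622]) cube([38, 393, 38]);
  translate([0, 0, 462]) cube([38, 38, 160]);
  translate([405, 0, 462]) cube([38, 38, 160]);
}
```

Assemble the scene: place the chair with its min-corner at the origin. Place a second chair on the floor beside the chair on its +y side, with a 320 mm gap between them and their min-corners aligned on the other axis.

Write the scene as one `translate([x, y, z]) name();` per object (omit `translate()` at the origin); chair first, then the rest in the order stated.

chair();
translate([0, 785, 0]) chair_2();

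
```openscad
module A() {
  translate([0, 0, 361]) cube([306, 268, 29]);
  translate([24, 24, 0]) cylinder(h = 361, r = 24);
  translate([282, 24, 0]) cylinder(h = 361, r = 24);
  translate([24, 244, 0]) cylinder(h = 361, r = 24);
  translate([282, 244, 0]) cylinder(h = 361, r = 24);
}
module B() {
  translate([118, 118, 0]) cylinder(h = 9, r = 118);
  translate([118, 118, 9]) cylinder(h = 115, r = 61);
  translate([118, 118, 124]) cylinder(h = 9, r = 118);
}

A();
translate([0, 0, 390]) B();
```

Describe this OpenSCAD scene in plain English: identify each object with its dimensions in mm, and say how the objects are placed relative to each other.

A is a four-legged stool. The seat is a 306×268×29 mm slab whose top surface is at z = 390 mm; four round legs, each 48 mm in diameter, run from the floor (z = 0) to the underside of the seat, each leg's axis is inset half a diameter from the nearest pair of seat edges (so the leg's bounding box is flush with the corner).

B is a spool: two coaxial disc flanges of radius 118 mm and thickness 9 mm, joined by a core cylinder of radius 61 mm and height 115 mm. The lower flange rests on z = 0 and the three cylinders share a vertical axis.

The spool is on top of the stool.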